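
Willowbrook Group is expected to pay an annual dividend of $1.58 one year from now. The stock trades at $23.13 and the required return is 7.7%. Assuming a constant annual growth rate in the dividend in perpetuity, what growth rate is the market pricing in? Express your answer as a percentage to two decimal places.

P = D₁/(r−g) ⇒ g = r − D₁/P = 0.077 − $1.58/$23.13 = 0.008690

0.87%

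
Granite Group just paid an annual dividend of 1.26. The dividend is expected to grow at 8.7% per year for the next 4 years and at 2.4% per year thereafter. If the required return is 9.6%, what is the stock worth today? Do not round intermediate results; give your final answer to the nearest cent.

22.28

D_1 = 1.36962
D_2 = 1.48878
D_3 = 1.61830
D_4 = 1.75909
Terminal value at year 4: TV = D_4×(1+g_2)/(r−g_2) = 1.80131/0.072 = 25.01821
P_0 = D_1/(1+r)^1 + D_2/(1+r)^2 + D_3/(1+r)^3 + D_4/(1+r)^4 + TV/(1+r)^4
    = 1.24965 + 1.23939 + 1.22921 + 1.21912 + 17.33860 = 22.27598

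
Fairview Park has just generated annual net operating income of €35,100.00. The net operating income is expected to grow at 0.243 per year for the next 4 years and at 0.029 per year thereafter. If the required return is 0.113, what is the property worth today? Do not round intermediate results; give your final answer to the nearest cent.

€855350.27

D_1 = 43629.30000
D_2 = 54231.21990
D_3 = 67409.40634
D_4 = 83789.89208
Terminal value at year 4: TV = D_4×(1+g_2)/(r−g_2) = 86219.79895/0.084 = 1026426.17792
P_0 = D_1/(1+r)^1 + D_2/(1+r)^2 + D_3/(1+r)^3 + D_4/(1+r)^4 + TV/(1+r)^4
    = 39199.73046 + 43778.31533 + 48891.68549 + 54602.30464 + 668878.23186 = 855350.26778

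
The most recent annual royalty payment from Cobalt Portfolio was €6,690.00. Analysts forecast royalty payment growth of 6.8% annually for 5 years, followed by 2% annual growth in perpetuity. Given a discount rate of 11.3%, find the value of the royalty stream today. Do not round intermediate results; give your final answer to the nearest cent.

€89297.97

D_1 = 7144.92000
D_2 = 7630.77456
D_3 = 8149.66723
D_4 = 8703.84460
D_5 = 9295.70603
Terminal value at year 5: TV = D_5×(1+g_2)/(r−g_2) = 9481.62016/0.093 = 101952.90490
P_0 = D_1/(1+r)^1 + D_2/(1+r)^2 + D_3/(1+r)^3 + D_4/(1+r)^4 + D_5/(1+r)^5 + TV/(1+r)^5
    = 6419.51482 + 6159.96571 + 5910.91049 + 5671.92489 + 5442.60178 + 59693.05181 = 89297.96950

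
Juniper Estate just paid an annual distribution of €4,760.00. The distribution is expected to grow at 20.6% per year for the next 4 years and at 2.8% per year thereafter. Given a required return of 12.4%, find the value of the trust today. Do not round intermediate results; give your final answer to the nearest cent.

€90329.59

D_1 = 5740.56000
D_2 = 6923.11536
D_3 = 8349.27712
D_4 = 10069.22821
Terminal value at year 4: TV = D_4×(1+g_2)/(r−g_2) = 10351.16660/0.096 = 107824.65210
P_0 = D_1/(1+r)^1 + D_2/(1+r)^2 + D_3/(1+r)^3 + D_4/(1+r)^4 + TV/(1+r)^4
    = 5107.25979 + 5479.85347 + 5879.62926 + 6308.57018 + 67554.27238 = 90329.58508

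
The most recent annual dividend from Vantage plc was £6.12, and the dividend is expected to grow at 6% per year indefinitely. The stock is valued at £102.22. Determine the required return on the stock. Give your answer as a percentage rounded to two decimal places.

12.35%

D₁ = £6.12 × 1.06 = £6.4872
P = D₁/(r − g) ⇒ r = D₁/P + g = £6.4872/£102.22 + 0.06 = 0.063463 + 0.06 = 0.123463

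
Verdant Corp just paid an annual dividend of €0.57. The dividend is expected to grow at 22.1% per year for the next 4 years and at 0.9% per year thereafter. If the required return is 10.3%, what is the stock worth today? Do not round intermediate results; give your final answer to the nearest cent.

€12.15

D_1 = 0.69597
D_2 = 0.84978
D_3 = 1.03758
D_4 = 1.26689
Terminal value at year 4: TV = D_4×(1+g_2)/(r−g_2) = 1.27829/0.094 = 13.59881
P_0 = D_1/(1+r)^1 + D_2/(1+r)^2 + D_3/(1+r)^3 + D_4/(1+r)^4 + TV/(1+r)^4
    = 0.63098 + 0.69848 + 0.77321 + 0.85592 + 9.18753 = 12.14612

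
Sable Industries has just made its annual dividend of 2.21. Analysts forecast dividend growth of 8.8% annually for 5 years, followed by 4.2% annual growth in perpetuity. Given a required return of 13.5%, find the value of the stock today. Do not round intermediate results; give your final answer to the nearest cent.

D_1 = 2.40448
D_2 = 2.61607
D_3 = 2.84629
D_4 = 3.09676
D_5 = 3.36928
Terminal value at year 5: TV = D_5×(1+g_2)/(r−g_2) = 3.51079/0.093 = 37.75040
P_0 = D_1/(1+r)^1 + D_2/(1+r)^2 + D_3/(1+r)^3 + D_4/(1+r)^4 + D_5/(1+r)^5 + TV/(1+r)^5
    = 2.11848 + 2.03076 + 1.94667 + 1.86605 + 1.78878 + 20.04205 = 29.79280

29.79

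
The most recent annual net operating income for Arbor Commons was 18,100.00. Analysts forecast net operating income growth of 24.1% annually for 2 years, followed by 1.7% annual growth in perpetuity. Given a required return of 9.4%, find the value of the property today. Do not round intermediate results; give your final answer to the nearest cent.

D_1 = 22462.10000
D_2 = 27875.46610
Terminal value at year 2: TV = D_2×(1+g_2)/(r−g_2) = 28349.34902/0.077 = 368173.36394
P_0 = D_1/(1+r)^1 + D_2/(1+r)^2 + TV/(1+r)^2
    = 20532.08410 + 23290.96560 + 307622.23391 = 351445.28360

351445.28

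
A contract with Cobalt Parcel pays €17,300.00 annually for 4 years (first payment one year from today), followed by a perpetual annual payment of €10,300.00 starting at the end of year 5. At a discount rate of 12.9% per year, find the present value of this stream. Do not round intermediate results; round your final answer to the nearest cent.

€100709.60

PV of 4-year annuity: €17,300.00 × [1 − (1+0.129)^−4] / 0.129 = 51565.45567
Perpetuity value at year 4: €10,300.00 / 0.129 = 79844.96124
PV of perpetuity: 79844.96124 / (1+0.129)^4 = 49144.14081
Total PV = 51565.45567 + 49144.14081 = 100709.59648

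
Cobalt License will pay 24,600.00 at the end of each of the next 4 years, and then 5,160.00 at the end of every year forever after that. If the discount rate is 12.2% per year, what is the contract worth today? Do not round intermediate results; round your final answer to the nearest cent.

PV of 4-year annuity: 24,600.00 × [1 − (1+0.122)^−4] / 0.122 = 74405.14858
Perpetuity value at year 4: 5,160.00 / 0.122 = 42295.08197
PV of perpetuity: 42295.08197 / (1+0.122)^4 = 26688.14836
Total PV = 74405.14858 + 26688.14836 = 101093.29694

101093.30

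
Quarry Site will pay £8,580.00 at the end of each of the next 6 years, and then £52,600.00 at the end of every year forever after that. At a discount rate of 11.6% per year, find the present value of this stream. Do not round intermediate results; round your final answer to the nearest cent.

£270395.09

PV of 6-year annuity: £8,580.00 × [1 − (1+0.116)^−6] / 0.116 = 35679.15262
Perpetuity value at year 6: £52,600.00 / 0.116 = 453448.27586
PV of perpetuity: 453448.27586 / (1+0.116)^6 = 234715.94160
Total PV = 35679.15262 + 234715.94160 = 270395.09422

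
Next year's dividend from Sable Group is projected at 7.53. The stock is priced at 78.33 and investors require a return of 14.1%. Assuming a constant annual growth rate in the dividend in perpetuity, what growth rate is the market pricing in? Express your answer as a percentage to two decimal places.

4.49%

P = D₁/(r−g) ⇒ g = r − D₁/P = 0.141 − 7.53/78.33 = 0.044868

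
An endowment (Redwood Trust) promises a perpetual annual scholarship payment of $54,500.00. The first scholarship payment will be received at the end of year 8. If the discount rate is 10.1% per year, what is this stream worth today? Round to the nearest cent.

Value at end of year 7: C / r = $54,500.00 / 0.101 = $539,603.9604
Discount to today: PV = $539,603.9604 / (1 + 0.101)^7 = $539,603.9604 / 1.961152 = $275,146.44

$275146.44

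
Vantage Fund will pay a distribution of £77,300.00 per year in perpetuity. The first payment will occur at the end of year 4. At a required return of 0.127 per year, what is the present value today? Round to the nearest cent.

£425210.54

Value at end of year 3: C / r = £77,300.00 / 0.127 = £608,661.4173
Discount to today: PV = £608,661.4173 / (1 + 0.127)^3 = £608,661.4173 / 1.431435 = £425,210.54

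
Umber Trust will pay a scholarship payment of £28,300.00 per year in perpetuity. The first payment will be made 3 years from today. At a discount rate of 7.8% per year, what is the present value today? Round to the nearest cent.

£312215.39

Value at end of year 2: C / r = £28,300.00 / 0.078 = £362,820.5128
Discount to today: PV = £362,820.5128 / (1 + 0.078)^2 = £362,820.5128 / 1.162084 = £312,215.39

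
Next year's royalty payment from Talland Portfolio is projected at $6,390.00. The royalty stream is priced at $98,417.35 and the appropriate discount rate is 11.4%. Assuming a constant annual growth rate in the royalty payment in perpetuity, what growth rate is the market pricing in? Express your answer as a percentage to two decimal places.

P = D₁/(r−g) ⇒ g = r − D₁/P = 0.114 − $6,390.00/$98,417.35 = 0.049072

4.91%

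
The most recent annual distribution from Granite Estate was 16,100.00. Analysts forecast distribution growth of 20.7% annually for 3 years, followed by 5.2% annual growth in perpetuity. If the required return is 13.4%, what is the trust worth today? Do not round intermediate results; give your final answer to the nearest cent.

303853.37

D_1 = 19432.70000
D_2 = 23455.26890
D_3 = 28310.50956
Terminal value at year 3: TV = D_3×(1+g_2)/(r−g_2) = 29782.65606/0.082 = 363203.12268
P_0 = D_1/(1+r)^1 + D_2/(1+r)^2 + D_3/(1+r)^3 + TV/(1+r)^3
    = 17136.41975 + 18239.55789 + 19413.70932 + 249063.68541 = 303853.37237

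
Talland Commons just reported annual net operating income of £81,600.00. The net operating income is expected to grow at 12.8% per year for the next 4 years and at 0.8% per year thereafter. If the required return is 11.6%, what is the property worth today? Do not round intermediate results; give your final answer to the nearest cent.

£1130158.17

D_1 = 92044.80000
D_2 = 103826.53440
D_3 = 117116.33080
D_4 = 132107.22115
Terminal value at year 4: TV = D_4×(1+g_2)/(r−g_2) = 133164.07892/0.108 = 1233000.73070
P_0 = D_1/(1+r)^1 + D_2/(1+r)^2 + D_3/(1+r)^3 + D_4/(1+r)^4 + TV/(1+r)^4
    = 82477.41935 + 83364.27333 + 84260.66336 + 85166.69200 + 794889.12534 = 1130158.17338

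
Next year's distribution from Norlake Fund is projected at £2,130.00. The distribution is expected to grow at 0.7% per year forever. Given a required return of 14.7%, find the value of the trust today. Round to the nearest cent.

Growing perpetuity: P = D₁ / (r − g) = £2,130.0000 / (0.147 − 0.007) = £15,214.29

£15214.29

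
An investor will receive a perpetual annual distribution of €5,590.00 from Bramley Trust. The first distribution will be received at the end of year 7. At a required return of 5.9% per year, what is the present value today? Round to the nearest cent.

€67171.34

Value at end of year 6: C / r = €5,590.00 / 0.059 = €94,745.7627
Discount to today: PV = €94,745.7627 / (1 + 0.059)^6 = €94,745.7627 / 1.410509 = €67,171.34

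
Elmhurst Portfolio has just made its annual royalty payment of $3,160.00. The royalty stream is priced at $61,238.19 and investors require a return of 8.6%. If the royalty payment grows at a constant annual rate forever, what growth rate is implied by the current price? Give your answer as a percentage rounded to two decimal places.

3.27%

P = D₀(1+g)/(r−g) ⇒ P(r−g) = D₀(1+g) ⇒ g(P+D₀) = P·r − D₀
g = (P·r − D₀)/(P + D₀) = ($61,238.19×0.086 − $3,160.00) / ($61,238.19 + $3,160.00) = 0.032710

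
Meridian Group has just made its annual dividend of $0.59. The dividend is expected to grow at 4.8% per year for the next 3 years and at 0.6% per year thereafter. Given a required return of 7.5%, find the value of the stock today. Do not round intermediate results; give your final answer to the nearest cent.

D_1 = 0.61832
D_2 = 0.64800
D_3 = 0.67910
Terminal value at year 3: TV = D_3×(1+g_2)/(r−g_2) = 0.68318/0.069 = 9.90113
P_0 = D_1/(1+r)^1 + D_2/(1+r)^2 + D_3/(1+r)^3 + TV/(1+r)^3
    = 0.57518 + 0.56073 + 0.54665 + 7.97002 = 9.65259

$9.65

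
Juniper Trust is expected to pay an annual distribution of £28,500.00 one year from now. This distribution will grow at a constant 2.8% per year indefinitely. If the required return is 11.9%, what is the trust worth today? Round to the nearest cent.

£313186.81

Growing perpetuity: P = D₁ / (r − g) = £28,500.0000 / (0.119 − 0.028) = £313,186.81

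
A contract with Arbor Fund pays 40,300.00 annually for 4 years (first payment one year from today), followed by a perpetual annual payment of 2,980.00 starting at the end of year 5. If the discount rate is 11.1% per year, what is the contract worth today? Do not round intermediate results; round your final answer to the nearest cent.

PV of 4-year annuity: 40,300.00 × [1 − (1+0.111)^−4] / 0.111 = 124762.08129
Perpetuity value at year 4: 2,980.00 / 0.111 = 26846.84685
PV of perpetuity: 26846.84685 / (1+0.111)^4 = 17621.26366
Total PV = 124762.08129 + 17621.26366 = 142383.34496

142383.34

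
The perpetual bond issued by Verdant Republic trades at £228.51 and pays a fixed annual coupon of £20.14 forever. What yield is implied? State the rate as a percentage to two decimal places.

P = C/r ⇒ r = C/P = £20.14/£228.51 = 0.088136

8.81%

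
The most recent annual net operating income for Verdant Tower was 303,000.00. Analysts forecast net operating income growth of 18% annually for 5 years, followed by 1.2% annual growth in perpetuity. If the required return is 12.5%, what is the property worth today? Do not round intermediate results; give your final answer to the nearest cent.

5197248.67

D_1 = 357540.00000
D_2 = 421897.20000
D_3 = 497838.69600
D_4 = 587449.66128
D_5 = 693190.60031
Terminal value at year 5: TV = D_5×(1+g_2)/(r−g_2) = 701508.88751/0.113 = 6208043.25234
P_0 = D_1/(1+r)^1 + D_2/(1+r)^2 + D_3/(1+r)^3 + D_4/(1+r)^4 + D_5/(1+r)^5 + TV/(1+r)^5
    = 317813.33333 + 333350.87407 + 349648.02792 + 366741.93150 + 384671.53705 + 3445022.96893 = 5197248.67281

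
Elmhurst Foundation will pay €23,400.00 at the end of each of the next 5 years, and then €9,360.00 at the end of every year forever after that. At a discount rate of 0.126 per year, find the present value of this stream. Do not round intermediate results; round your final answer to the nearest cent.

€124153.44

PV of 5-year annuity: €23,400.00 × [1 − (1+0.126)^−5] / 0.126 = 83112.86848
Perpetuity value at year 5: €9,360.00 / 0.126 = 74285.71429
PV of perpetuity: 74285.71429 / (1+0.126)^5 = 41040.56689
Total PV = 83112.86848 + 41040.56689 = 124153.43538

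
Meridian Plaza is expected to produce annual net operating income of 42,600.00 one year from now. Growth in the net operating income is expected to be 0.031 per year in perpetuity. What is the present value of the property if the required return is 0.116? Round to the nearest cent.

501176.47

Growing perpetuity: P = D₁ / (r − g) = 42,600.0000 / (0.116 − 0.031) = 501,176.47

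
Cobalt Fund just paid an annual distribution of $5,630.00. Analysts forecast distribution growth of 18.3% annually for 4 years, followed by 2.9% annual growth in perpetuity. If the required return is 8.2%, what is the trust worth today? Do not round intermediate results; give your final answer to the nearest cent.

$184488.10

D_1 = 6660.29000
D_2 = 7879.12307
D_3 = 9321.00259
D_4 = 11026.74607
Terminal value at year 4: TV = D_4×(1+g_2)/(r−g_2) = 11346.52170/0.053 = 214085.31513
P_0 = D_1/(1+r)^1 + D_2/(1+r)^2 + D_3/(1+r)^3 + D_4/(1+r)^4 + TV/(1+r)^4
    = 6155.53604 + 6730.12860 + 7358.35687 + 8045.22752 + 156198.85120 = 184488.10022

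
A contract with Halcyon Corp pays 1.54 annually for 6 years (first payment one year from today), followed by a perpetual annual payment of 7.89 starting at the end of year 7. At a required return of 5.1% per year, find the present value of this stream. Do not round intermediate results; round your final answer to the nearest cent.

122.58

PV of 6-year annuity: 1.54 × [1 − (1+0.051)^−6] / 0.051 = 7.79163
Perpetuity value at year 6: 7.89 / 0.051 = 154.70588
PV of perpetuity: 154.70588 / (1+0.051)^6 = 114.78643
Total PV = 7.79163 + 114.78643 = 122.57806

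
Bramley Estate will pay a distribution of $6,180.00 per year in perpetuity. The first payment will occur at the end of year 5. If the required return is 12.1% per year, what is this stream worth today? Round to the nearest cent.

Value at end of year 4: C / r = $6,180.00 / 0.121 = $51,074.3802
Discount to today: PV = $51,074.3802 / (1 + 0.121)^4 = $51,074.3802 / 1.579147 = $32,343.03

$32343.03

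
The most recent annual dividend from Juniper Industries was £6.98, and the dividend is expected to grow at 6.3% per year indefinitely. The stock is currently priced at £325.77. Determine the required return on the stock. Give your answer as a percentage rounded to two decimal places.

8.58%

D₁ = £6.98 × 1.063 = £7.4197
P = D₁/(r − g) ⇒ r = D₁/P + g = £7.4197/£325.77 + 0.063 = 0.022776 + 0.063 = 0.085776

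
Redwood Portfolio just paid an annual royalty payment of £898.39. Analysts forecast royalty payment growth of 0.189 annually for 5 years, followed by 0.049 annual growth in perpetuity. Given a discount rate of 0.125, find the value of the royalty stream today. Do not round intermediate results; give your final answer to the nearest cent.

D_1 = 1068.18571
D_2 = 1270.07281
D_3 = 1510.11657
D_4 = 1795.52860
D_5 = 2134.88351
Terminal value at year 5: TV = D_5×(1+g_2)/(r−g_2) = 2239.49280/0.076 = 29467.01052
P_0 = D_1/(1+r)^1 + D_2/(1+r)^2 + D_3/(1+r)^3 + D_4/(1+r)^4 + D_5/(1+r)^5 + TV/(1+r)^5
    = 949.49841 + 1003.51432 + 1060.60313 + 1120.93967 + 1184.70868 + 16352.09742 = 21671.36163

£21671.36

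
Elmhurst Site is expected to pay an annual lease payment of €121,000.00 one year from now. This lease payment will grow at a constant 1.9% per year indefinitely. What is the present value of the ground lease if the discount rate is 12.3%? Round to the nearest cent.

€1163461.54

Growing perpetuity: P = D₁ / (r − g) = €121,000.0000 / (0.123 − 0.019) = €1,163,461.54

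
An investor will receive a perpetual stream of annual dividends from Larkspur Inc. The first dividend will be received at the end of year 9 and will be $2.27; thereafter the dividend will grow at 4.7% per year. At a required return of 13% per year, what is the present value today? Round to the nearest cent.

$10.29

Value at end of year 8: C₁ / (r − g) = $2.27 / (0.13 − 0.047) = $27.3494
Discount to today: PV = $27.3494 / (1 + 0.13)^8 = $27.3494 / 2.658444 = $10.29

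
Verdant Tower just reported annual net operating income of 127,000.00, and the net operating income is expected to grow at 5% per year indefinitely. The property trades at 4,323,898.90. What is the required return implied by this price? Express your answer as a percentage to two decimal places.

8.08%

D₁ = 127,000.00 × 1.05 = 133,350.0000
P = D₁/(r − g) ⇒ r = D₁/P + g = 133,350.0000/4,323,898.90 + 0.05 = 0.030840 + 0.05 = 0.080840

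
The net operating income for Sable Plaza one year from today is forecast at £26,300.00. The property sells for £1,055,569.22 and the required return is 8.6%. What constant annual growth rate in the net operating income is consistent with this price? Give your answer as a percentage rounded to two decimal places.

P = D₁/(r−g) ⇒ g = r − D₁/P = 0.086 − £26,300.00/£1,055,569.22 = 0.061085

6.11%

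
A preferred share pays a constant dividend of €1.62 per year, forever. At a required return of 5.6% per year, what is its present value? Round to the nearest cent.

Level perpetuity: PV = C / r = €1.62 / 0.056 = €28.93

€28.93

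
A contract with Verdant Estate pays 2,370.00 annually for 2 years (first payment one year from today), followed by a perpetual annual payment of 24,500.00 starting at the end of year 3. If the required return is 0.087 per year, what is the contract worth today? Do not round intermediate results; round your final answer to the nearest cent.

PV of 2-year annuity: 2,370.00 × [1 − (1+0.087)^−2] / 0.087 = 4186.12032
Perpetuity value at year 2: 24,500.00 / 0.087 = 281609.19540
PV of perpetuity: 281609.19540 / (1+0.087)^2 = 238334.95581
Total PV = 4186.12032 + 238334.95581 = 242521.07613

242521.08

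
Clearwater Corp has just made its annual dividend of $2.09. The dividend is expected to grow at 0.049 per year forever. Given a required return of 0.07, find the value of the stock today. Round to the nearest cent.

$104.40

D₁ = D₀ × (1 + g) = $2.09 × 1.049 = $2.1924
Growing perpetuity: P = D₁ / (r − g) = $2.1924 / (0.07 − 0.049) = $104.40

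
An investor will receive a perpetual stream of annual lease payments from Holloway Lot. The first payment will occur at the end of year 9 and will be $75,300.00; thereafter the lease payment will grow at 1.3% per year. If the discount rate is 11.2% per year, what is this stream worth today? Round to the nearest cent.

Value at end of year 8: C₁ / (r − g) = $75,300.00 / (0.112 − 0.013) = $760,606.0606
Discount to today: PV = $760,606.0606 / (1 + 0.112)^8 = $760,606.0606 / 2.337967 = $325,328.03

$325328.03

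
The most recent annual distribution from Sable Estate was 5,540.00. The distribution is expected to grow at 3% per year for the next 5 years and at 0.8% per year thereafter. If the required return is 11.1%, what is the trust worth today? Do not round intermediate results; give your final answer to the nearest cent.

59331.13

D_1 = 5706.20000
D_2 = 5877.38600
D_3 = 6053.70758
D_4 = 6235.31881
D_5 = 6422.37837
Terminal value at year 5: TV = D_5×(1+g_2)/(r−g_2) = 6473.75740/0.103 = 62852.01358
P_0 = D_1/(1+r)^1 + D_2/(1+r)^2 + D_3/(1+r)^3 + D_4/(1+r)^4 + D_5/(1+r)^5 + TV/(1+r)^5
    = 5136.09361 + 4761.63494 + 4414.47704 + 4092.62948 + 3794.24695 + 37132.04781 = 59331.12982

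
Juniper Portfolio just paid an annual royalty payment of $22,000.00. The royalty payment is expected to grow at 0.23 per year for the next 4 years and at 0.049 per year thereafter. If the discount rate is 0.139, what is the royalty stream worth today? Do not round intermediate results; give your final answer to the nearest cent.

D_1 = 27060.00000
D_2 = 33283.80000
D_3 = 40939.07400
D_4 = 50355.06102
Terminal value at year 4: TV = D_4×(1+g_2)/(r−g_2) = 52822.45901/0.09 = 586916.21122
P_0 = D_1/(1+r)^1 + D_2/(1+r)^2 + D_3/(1+r)^3 + D_4/(1+r)^4 + TV/(1+r)^4
    = 23757.68218 + 25655.79375 + 27705.55427 + 29919.07967 + 348723.49530 = 455761.60516

$455761.61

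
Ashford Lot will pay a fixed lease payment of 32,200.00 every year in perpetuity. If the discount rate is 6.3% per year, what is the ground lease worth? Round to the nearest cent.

Level perpetuity: PV = C / r = 32,200.00 / 0.063 = 511,111.11

511111.11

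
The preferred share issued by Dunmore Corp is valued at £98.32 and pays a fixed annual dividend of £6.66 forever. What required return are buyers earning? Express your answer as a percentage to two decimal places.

P = C/r ⇒ r = C/P = £6.66/£98.32 = 0.067738

6.77%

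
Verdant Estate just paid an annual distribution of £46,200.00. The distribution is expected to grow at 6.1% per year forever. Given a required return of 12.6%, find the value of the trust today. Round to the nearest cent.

D₁ = D₀ × (1 + g) = £46,200.00 × 1.061 = £49,018.2000
Growing perpetuity: P = D₁ / (r − g) = £49,018.2000 / (0.126 − 0.061) = £754,126.15

£754126.15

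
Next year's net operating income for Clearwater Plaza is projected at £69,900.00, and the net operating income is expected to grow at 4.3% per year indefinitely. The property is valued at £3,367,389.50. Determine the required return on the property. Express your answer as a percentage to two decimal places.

6.38%

P = D₁/(r − g) ⇒ r = D₁/P + g = £69,900.0000/£3,367,389.50 + 0.043 = 0.020758 + 0.043 = 0.063758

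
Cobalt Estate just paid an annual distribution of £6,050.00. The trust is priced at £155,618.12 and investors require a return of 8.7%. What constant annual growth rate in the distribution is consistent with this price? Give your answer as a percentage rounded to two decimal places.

4.63%

P = D₀(1+g)/(r−g) ⇒ P(r−g) = D₀(1+g) ⇒ g(P+D₀) = P·r − D₀
g = (P·r − D₀)/(P + D₀) = (£155,618.12×0.087 − £6,050.00) / (£155,618.12 + £6,050.00) = 0.046322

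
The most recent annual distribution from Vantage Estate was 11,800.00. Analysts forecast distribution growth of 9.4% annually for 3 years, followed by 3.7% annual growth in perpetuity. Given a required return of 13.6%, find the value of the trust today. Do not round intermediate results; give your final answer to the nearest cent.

D_1 = 12909.20000
D_2 = 14122.66480
D_3 = 15450.19529
Terminal value at year 3: TV = D_3×(1+g_2)/(r−g_2) = 16021.85252/0.099 = 161836.89411
P_0 = D_1/(1+r)^1 + D_2/(1+r)^2 + D_3/(1+r)^3 + TV/(1+r)^3
    = 11363.73239 + 10943.59440 + 10538.98968 + 110393.25552 = 143239.57199

143239.57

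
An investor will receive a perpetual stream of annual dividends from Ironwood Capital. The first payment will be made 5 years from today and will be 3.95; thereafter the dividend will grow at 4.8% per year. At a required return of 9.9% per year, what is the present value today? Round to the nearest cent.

53.09

Value at end of year 4: C₁ / (r − g) = 3.95 / (0.099 − 0.048) = 77.4510
Discount to today: PV = 77.4510 / (1 + 0.099)^4 = 77.4510 / 1.458783 = 53.09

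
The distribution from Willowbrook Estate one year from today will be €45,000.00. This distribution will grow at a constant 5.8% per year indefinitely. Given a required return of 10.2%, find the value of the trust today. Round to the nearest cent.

€1022727.27

Growing perpetuity: P = D₁ / (r − g) = €45,000.0000 / (0.102 − 0.058) = €1,022,727.27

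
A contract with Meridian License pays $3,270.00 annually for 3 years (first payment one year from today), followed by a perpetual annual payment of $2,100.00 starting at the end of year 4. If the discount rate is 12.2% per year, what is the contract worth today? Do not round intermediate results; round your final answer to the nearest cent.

$20013.63

PV of 3-year annuity: $3,270.00 × [1 − (1+0.122)^−3] / 0.122 = 7827.07422
Perpetuity value at year 3: $2,100.00 / 0.122 = 17213.11475
PV of perpetuity: 17213.11475 / (1+0.122)^3 = 12186.55333
Total PV = 7827.07422 + 12186.55333 = 20013.62755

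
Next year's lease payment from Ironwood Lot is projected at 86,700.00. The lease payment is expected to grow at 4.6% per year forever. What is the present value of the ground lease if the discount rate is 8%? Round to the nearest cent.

2550000.00

Growing perpetuity: P = D₁ / (r − g) = 86,700.0000 / (0.08 − 0.046) = 2,550,000.00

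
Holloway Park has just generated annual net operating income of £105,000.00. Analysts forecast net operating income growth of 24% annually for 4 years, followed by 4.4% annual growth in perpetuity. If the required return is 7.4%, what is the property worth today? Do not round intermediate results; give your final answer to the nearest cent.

£7102264.64

D_1 = 130200.00000
D_2 = 161448.00000
D_3 = 200195.52000
D_4 = 248242.44480
Terminal value at year 4: TV = D_4×(1+g_2)/(r−g_2) = 259165.11237/0.03 = 8638837.07904
P_0 = D_1/(1+r)^1 + D_2/(1+r)^2 + D_3/(1+r)^3 + D_4/(1+r)^4 + TV/(1+r)^4
    = 121229.05028 + 139966.50125 + 161600.05731 + 186577.34736 + 6492891.68825 = 7102264.64446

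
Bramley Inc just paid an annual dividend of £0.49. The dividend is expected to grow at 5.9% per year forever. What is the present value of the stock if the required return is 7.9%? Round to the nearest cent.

D₁ = D₀ × (1 + g) = £0.49 × 1.059 = £0.5189
Growing perpetuity: P = D₁ / (r − g) = £0.5189 / (0.079 − 0.059) = £25.95

£25.95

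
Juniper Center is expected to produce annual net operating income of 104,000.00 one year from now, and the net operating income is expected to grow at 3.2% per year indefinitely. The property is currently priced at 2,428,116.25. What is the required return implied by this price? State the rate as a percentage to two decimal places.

P = D₁/(r − g) ⇒ r = D₁/P + g = 104,000.0000/2,428,116.25 + 0.032 = 0.042832 + 0.032 = 0.074832

7.48%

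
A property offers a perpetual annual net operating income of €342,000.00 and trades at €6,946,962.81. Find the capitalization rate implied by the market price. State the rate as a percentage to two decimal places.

4.92%

P = C/r ⇒ r = C/P = €342,000.00/€6,946,962.81 = 0.049230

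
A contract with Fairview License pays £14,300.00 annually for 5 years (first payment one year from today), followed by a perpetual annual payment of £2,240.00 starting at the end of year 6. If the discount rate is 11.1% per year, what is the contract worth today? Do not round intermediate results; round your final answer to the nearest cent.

£64640.80

PV of 5-year annuity: £14,300.00 × [1 − (1+0.111)^−5] / 0.111 = 52718.64621
Perpetuity value at year 5: £2,240.00 / 0.111 = 20180.18018
PV of perpetuity: 20180.18018 / (1+0.111)^5 = 11922.15448
Total PV = 52718.64621 + 11922.15448 = 64640.80069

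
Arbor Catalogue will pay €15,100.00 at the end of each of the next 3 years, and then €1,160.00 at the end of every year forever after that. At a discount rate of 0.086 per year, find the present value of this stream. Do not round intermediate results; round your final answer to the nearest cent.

€49027.70

PV of 3-year annuity: €15,100.00 × [1 − (1+0.086)^−3] / 0.086 = 38496.68451
Perpetuity value at year 3: €1,160.00 / 0.086 = 13488.37209
PV of perpetuity: 13488.37209 / (1+0.086)^3 = 10531.01090
Total PV = 38496.68451 + 10531.01090 = 49027.69541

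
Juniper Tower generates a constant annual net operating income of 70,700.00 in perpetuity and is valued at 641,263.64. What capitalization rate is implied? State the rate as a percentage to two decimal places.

P = C/r ⇒ r = C/P = 70,700.00/641,263.64 = 0.110251

11.03%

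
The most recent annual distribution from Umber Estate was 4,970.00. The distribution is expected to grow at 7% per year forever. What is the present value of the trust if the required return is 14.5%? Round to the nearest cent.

D₁ = D₀ × (1 + g) = 4,970.00 × 1.07 = 5,317.9000
Growing perpetuity: P = D₁ / (r − g) = 5,317.9000 / (0.145 − 0.07) = 70,905.33

70905.33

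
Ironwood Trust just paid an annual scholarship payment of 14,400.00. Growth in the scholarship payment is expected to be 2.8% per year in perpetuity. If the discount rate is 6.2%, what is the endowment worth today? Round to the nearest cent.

435388.24

D₁ = D₀ × (1 + g) = 14,400.00 × 1.028 = 14,803.2000
Growing perpetuity: P = D₁ / (r − g) = 14,803.2000 / (0.062 − 0.028) = 435,388.24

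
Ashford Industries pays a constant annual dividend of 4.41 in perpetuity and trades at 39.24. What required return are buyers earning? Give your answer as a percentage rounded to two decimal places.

11.24%

P = C/r ⇒ r = C/P = 4.41/39.24 = 0.112385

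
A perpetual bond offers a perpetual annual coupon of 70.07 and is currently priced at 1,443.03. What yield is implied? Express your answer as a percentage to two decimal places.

P = C/r ⇒ r = C/P = 70.07/1,443.03 = 0.048558

4.86%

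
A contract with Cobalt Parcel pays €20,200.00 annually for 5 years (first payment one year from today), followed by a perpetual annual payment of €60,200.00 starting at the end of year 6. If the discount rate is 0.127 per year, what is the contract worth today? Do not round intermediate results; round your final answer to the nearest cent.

€332290.54

PV of 5-year annuity: €20,200.00 × [1 − (1+0.127)^−5] / 0.127 = 71571.23165
Perpetuity value at year 5: €60,200.00 / 0.127 = 474015.74803
PV of perpetuity: 474015.74803 / (1+0.127)^5 = 260719.30519
Total PV = 71571.23165 + 260719.30519 = 332290.53684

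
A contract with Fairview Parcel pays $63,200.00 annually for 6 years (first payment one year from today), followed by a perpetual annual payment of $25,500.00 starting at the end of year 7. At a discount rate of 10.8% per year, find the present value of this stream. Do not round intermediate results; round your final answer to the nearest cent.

$396525.53

PV of 6-year annuity: $63,200.00 × [1 − (1+0.108)^−6] / 0.108 = 268917.54331
Perpetuity value at year 6: $25,500.00 / 0.108 = 236111.11111
PV of perpetuity: 236111.11111 / (1+0.108)^6 = 127607.98841
Total PV = 268917.54331 + 127607.98841 = 396525.53173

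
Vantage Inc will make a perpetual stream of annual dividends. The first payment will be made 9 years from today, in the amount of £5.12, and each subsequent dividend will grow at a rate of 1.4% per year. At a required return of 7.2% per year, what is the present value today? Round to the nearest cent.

Value at end of year 8: C₁ / (r − g) = £5.12 / (0.072 − 0.014) = £88.2759
Discount to today: PV = £88.2759 / (1 + 0.072)^8 = £88.2759 / 1.744047 = £50.62

£50.62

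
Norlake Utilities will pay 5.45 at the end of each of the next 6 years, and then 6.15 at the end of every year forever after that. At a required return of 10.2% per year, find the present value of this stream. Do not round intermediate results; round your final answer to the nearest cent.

57.26

PV of 6-year annuity: 5.45 × [1 − (1+0.102)^−6] / 0.102 = 23.59770
Perpetuity value at year 6: 6.15 / 0.102 = 60.29412
PV of perpetuity: 60.29412 / (1+0.102)^6 = 33.66552
Total PV = 23.59770 + 33.66552 = 57.26322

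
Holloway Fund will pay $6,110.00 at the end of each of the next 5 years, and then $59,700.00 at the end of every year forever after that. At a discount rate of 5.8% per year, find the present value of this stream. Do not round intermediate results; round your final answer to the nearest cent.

$802336.24

PV of 5-year annuity: $6,110.00 × [1 − (1+0.058)^−5] / 0.058 = 25878.18254
Perpetuity value at year 5: $59,700.00 / 0.058 = 1029310.34483
PV of perpetuity: 1029310.34483 / (1+0.058)^5 = 776458.05388
Total PV = 25878.18254 + 776458.05388 = 802336.23642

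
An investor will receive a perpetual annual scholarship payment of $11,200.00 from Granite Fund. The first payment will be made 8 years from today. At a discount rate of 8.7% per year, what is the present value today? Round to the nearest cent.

$71794.63

Value at end of year 7: C / r = $11,200.00 / 0.087 = $128,735.6322
Discount to today: PV = $128,735.6322 / (1 + 0.087)^7 = $128,735.6322 / 1.793109 = $71,794.63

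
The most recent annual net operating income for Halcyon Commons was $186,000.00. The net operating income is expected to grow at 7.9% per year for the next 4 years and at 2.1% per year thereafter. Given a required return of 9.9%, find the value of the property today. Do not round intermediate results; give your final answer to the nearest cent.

D_1 = 200694.00000
D_2 = 216548.82600
D_3 = 233656.18325
D_4 = 252115.02173
Terminal value at year 4: TV = D_4×(1+g_2)/(r−g_2) = 257409.43719/0.078 = 3300120.98958
P_0 = D_1/(1+r)^1 + D_2/(1+r)^2 + D_3/(1+r)^3 + D_4/(1+r)^4 + TV/(1+r)^4
    = 182615.10464 + 179291.80883 + 176028.99157 + 172825.55223 + 2262242.16443 = 2973003.62170

$2973003.62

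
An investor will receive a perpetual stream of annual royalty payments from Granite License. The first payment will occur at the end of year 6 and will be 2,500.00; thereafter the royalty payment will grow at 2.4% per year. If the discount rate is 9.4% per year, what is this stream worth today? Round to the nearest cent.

Value at end of year 5: C₁ / (r − g) = 2,500.00 / (0.094 − 0.024) = 35,714.2857
Discount to today: PV = 35,714.2857 / (1 + 0.094)^5 = 35,714.2857 / 1.567064 = 22,790.58

22790.58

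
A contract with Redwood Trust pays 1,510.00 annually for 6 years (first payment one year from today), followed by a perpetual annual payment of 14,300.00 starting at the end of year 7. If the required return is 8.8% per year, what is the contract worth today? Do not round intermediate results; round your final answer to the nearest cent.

PV of 6-year annuity: 1,510.00 × [1 − (1+0.088)^−6] / 0.088 = 6814.31939
Perpetuity value at year 6: 14,300.00 / 0.088 = 162500.00000
PV of perpetuity: 162500.00000 / (1+0.088)^6 = 97967.04153
Total PV = 6814.31939 + 97967.04153 = 104781.36092

104781.36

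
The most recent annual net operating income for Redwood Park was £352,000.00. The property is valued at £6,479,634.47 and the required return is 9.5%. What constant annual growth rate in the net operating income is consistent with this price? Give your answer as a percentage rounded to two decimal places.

3.86%

P = D₀(1+g)/(r−g) ⇒ P(r−g) = D₀(1+g) ⇒ g(P+D₀) = P·r − D₀
g = (P·r − D₀)/(P + D₀) = (£6,479,634.47×0.095 − £352,000.00) / (£6,479,634.47 + £352,000.00) = 0.038580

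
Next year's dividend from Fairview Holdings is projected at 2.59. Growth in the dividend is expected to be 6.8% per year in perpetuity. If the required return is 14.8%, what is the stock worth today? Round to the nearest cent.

32.38

Growing perpetuity: P = D₁ / (r − g) = 2.5900 / (0.148 − 0.068) = 32.38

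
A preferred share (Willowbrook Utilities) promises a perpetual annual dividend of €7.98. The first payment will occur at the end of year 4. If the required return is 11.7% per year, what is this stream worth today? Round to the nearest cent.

€48.94

Value at end of year 3: C / r = €7.98 / 0.117 = €68.2051
Discount to today: PV = €68.2051 / (1 + 0.117)^3 = €68.2051 / 1.393669 = €48.94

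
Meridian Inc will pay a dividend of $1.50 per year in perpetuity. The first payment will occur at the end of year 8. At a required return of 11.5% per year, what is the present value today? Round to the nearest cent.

$6.09

Value at end of year 7: C / r = $1.50 / 0.115 = $13.0435
Discount to today: PV = $13.0435 / (1 + 0.115)^7 = $13.0435 / 2.142516 = $6.09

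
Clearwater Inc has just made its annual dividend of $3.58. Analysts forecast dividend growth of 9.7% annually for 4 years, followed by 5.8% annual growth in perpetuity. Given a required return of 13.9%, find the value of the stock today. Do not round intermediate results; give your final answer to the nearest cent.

D_1 = 3.92726
D_2 = 4.30820
D_3 = 4.72610
D_4 = 5.18453
Terminal value at year 4: TV = D_4×(1+g_2)/(r−g_2) = 5.48523/0.081 = 67.71895
P_0 = D_1/(1+r)^1 + D_2/(1+r)^2 + D_3/(1+r)^3 + D_4/(1+r)^4 + TV/(1+r)^4
    = 3.44799 + 3.32085 + 3.19839 + 3.08045 + 40.23605 = 53.28373

$53.28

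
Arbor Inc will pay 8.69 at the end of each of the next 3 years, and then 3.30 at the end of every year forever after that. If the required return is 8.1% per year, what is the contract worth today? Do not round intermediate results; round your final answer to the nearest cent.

PV of 3-year annuity: 8.69 × [1 − (1+0.081)^−3] / 0.081 = 22.35462
Perpetuity value at year 3: 3.30 / 0.081 = 40.74074
PV of perpetuity: 40.74074 / (1+0.081)^3 = 32.25164
Total PV = 22.35462 + 32.25164 = 54.60627

54.61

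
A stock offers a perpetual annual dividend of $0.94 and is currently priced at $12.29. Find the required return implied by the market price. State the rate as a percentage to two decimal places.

P = C/r ⇒ r = C/P = $0.94/$12.29 = 0.076485

7.65%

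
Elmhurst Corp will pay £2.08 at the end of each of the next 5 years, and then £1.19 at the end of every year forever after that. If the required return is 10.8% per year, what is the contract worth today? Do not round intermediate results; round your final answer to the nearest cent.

PV of 5-year annuity: £2.08 × [1 − (1+0.108)^−5] / 0.108 = 7.72630
Perpetuity value at year 5: £1.19 / 0.108 = 11.01852
PV of perpetuity: 11.01852 / (1+0.108)^5 = 6.59818
Total PV = 7.72630 + 6.59818 = 14.32448

£14.32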